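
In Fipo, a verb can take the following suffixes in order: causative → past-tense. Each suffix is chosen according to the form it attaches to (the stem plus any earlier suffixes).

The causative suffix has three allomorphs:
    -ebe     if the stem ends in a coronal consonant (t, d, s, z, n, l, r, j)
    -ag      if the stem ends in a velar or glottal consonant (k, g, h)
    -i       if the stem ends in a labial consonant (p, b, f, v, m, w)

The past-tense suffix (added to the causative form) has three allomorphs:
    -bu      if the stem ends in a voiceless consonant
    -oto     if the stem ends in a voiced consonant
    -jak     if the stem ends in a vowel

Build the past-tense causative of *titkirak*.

titkirakagoto

The final consonant of *titkirak* is /k/, which is velar/glottal, so the causative suffix is -ag, giving *titkirakag*.
The final sound of the causative form *titkirakag* is /g/, which is a voiced consonant, so the past-tense suffix is -oto, giving *titkirakagoto*.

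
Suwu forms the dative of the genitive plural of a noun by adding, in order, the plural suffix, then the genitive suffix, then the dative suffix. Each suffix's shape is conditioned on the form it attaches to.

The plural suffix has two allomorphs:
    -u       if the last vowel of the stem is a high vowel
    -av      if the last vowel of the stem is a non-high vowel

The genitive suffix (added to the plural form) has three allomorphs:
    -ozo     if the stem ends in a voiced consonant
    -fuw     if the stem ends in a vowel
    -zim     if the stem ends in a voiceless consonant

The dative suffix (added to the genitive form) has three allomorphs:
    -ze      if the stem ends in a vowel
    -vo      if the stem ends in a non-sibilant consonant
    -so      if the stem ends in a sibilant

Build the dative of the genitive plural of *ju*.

The last vowel of *ju* is /u/, which is a high vowel, so the plural suffix is -u, giving *juu*.
Since the final sound of the plural form *juu* is /u/ (a vowel), it takes -fuw, giving *juufuw*.
The final sound of the genitive form *juufuw* is /w/, which is a non-sibilant consonant, so the dative suffix is -vo, giving *juufuwvo*.

juufuwvo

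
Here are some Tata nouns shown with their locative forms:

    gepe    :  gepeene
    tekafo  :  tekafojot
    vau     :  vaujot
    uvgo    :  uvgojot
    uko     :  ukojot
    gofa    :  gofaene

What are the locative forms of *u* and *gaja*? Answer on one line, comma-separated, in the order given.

The alternation tracks the last vowel of the stem — -jot when the last vowel of the stem is a rounded vowel (*tekafo*, *vau*, *uvgo*, *uko*); -ene when the last vowel of the stem is an unrounded vowel (*gepe*, *gofa*).
*u*: last vowel = /u/, a rounded vowel → -jot → *ujot*.
*gaja* — last vowel /a/ (an unrounded vowel) → -ene → *gajaene*.

ujot, gajaene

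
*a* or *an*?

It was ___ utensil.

The indefinite article is chosen by the initial *sound* of the following word, not its spelling.
*utensil* begins with the sound /juː/ (u pronounced /juː/) — a consonant sound.
So the article is *a*: It was a utensil.

a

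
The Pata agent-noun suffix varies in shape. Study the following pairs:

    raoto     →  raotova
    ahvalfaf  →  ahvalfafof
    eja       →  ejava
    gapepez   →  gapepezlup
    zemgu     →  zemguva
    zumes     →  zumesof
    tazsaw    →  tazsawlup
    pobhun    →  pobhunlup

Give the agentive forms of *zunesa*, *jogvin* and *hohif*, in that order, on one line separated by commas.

zunesava, jogvinlup, hohifof

The alternation tracks the final sound of the stem — -of when the stem ends in a voiceless consonant (*ahvalfaf*, *zumes*); -lup when the stem ends in a voiced consonant (*gapepez*, *tazsaw*, *pobhun*); -va when the stem ends in a vowel (*raoto*, *eja*, *zemgu*).
Since the final sound of *zunesa* is /a/ (a vowel), it takes -va, giving *zunesava*.
*jogvin*: final sound = /n/, a voiced consonant → -lup → *jogvinlup*.
*hohif*: final sound = /f/, a voiceless consonant → -of → *hohifof*.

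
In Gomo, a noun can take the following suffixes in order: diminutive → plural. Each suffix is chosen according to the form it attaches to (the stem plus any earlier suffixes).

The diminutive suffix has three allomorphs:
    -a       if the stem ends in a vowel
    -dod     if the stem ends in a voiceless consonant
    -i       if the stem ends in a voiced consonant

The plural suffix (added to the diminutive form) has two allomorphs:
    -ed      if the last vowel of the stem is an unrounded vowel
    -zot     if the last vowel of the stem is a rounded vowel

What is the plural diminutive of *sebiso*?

*sebiso*: final sound = /o/, a vowel → -a → *sebisoa*.
The diminutive form *sebisoa* — last vowel /a/ (an unrounded vowel) → -ed → *sebisoaed*.

sebisoaed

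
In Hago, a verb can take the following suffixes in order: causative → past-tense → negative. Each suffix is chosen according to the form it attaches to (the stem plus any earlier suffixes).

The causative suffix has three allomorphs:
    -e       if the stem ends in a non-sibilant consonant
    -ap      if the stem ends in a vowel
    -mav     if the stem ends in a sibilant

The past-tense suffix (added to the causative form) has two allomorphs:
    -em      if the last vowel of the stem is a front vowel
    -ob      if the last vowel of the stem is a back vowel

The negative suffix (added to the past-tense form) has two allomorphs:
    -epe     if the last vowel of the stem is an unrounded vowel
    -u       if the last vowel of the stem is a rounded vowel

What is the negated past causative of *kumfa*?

kumfaapobu

The final sound of *kumfa* is /a/, which is a vowel, so the causative suffix is -ap, giving *kumfaap*.
The causative form *kumfaap*: last vowel = /a/, a back vowel → -ob → *kumfaapob*.
The past-tense form *kumfaapob* — last vowel /o/ (a rounded vowel) → -u → *kumfaapobu*.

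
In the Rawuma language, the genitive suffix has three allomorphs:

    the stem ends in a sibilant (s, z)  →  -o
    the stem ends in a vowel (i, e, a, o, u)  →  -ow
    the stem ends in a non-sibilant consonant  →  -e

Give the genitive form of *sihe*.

The final sound of *sihe* is /e/, which is a vowel, so the suffix is -ow, giving *siheow*.

siheow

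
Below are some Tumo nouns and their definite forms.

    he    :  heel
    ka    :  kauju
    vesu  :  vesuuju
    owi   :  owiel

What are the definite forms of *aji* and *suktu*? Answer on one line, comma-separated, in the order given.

ajiel, suktuuju

The alternation tracks the last vowel of the stem — -el when the last vowel of the stem is a front vowel (*he*, *owi*); -uju when the last vowel of the stem is a back vowel (*ka*, *vesu*).
*aji* — last vowel /i/ (a front vowel) → -el → *ajiel*.
The last vowel of *suktu* is /u/, which is a back vowel, so the suffix is -uju, giving *suktuuju*.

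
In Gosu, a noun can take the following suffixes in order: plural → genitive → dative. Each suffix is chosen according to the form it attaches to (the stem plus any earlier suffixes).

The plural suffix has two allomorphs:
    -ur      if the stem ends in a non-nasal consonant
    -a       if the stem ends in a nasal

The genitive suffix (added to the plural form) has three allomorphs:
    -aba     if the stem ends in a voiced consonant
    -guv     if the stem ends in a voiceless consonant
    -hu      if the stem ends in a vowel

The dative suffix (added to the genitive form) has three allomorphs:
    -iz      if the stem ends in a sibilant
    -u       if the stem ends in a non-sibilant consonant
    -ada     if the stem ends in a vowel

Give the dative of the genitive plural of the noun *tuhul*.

tuhulurabaada

*tuhul* — final consonant /l/ (non-nasal) → -ur → *tuhulur*.
The plural form *tuhulur*: final sound = /r/, a voiced consonant → -aba → *tuhuluraba*.
The final sound of the genitive form *tuhuluraba* is /a/, which is a vowel, so the dative suffix is -ada, giving *tuhulurabaada*.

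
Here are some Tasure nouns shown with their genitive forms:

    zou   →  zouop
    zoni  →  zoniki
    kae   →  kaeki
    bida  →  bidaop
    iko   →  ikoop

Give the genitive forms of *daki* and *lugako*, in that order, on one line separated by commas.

dakiki, lugakoop

Looking at the last vowel of each stem: -ki when the last vowel of the stem is a front vowel (*zoni*, *kae*); -op when the last vowel of the stem is a back vowel (*zou*, *bida*, *iko*).
Since the last vowel of *daki* is /i/ (a front vowel), it takes -ki, giving *dakiki*.
*lugako* — last vowel /o/ (a back vowel) → -op → *lugakoop*.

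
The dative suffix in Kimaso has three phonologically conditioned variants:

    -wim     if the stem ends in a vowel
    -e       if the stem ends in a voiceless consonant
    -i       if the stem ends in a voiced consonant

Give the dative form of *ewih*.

*ewih* — final sound /h/ (a voiceless consonant) → -e → *ewihe*.

ewihe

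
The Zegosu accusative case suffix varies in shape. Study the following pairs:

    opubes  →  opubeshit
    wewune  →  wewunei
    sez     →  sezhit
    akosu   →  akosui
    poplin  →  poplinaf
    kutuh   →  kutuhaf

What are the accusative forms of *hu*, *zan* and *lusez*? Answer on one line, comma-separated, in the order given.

The alternation tracks the final sound of the stem — -hit when the stem ends in a sibilant (*opubes*, *sez*); -af when the stem ends in a non-sibilant consonant (*poplin*, *kutuh*); -i when the stem ends in a vowel (*wewune*, *akosu*).
*hu* — final sound /u/ (a vowel) → -i → *hui*.
*zan* — final sound /n/ (a non-sibilant consonant) → -af → *zanaf*.
*lusez*: final sound = /z/, a sibilant → -hit → *lusezhit*.

hui, zanaf, lusezhit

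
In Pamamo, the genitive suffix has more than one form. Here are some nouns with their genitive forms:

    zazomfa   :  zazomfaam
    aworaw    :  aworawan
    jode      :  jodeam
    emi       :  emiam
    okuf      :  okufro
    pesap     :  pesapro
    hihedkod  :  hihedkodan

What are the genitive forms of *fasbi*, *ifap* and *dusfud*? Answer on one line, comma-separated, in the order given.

The alternation tracks the final sound of the stem — -ro when the stem ends in a voiceless consonant (*okuf*, *pesap*); -an when the stem ends in a voiced consonant (*aworaw*, *hihedkod*); -am when the stem ends in a vowel (*zazomfa*, *jode*, *emi*).
The final sound of *fasbi* is /i/, which is a vowel, so the suffix is -am, giving *fasbiam*.
The final sound of *ifap* is /p/, which is a voiceless consonant, so the suffix is -ro, giving *ifapro*.
The final sound of *dusfud* is /d/, which is a voiced consonant, so the suffix is -an, giving *dusfudan*.

fasbiam, ifapro, dusfudan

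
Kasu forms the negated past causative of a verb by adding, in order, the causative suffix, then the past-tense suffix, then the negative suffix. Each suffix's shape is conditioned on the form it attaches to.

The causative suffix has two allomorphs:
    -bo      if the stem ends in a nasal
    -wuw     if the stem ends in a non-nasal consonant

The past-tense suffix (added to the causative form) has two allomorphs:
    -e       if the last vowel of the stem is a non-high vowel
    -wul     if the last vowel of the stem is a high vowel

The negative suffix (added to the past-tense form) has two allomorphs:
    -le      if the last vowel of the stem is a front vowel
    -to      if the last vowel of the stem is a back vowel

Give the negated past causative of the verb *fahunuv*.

fahunuvwuwwulto

Since the final consonant of *fahunuv* is /v/ (non-nasal), it takes -wuw, giving *fahunuvwuw*.
Since the last vowel of the causative form *fahunuvwuw* is /u/ (a high vowel), it takes -wul, giving *fahunuvwuwwul*.
The past-tense form *fahunuvwuwwul* — last vowel /u/ (a back vowel) → -to → *fahunuvwuwwulto*.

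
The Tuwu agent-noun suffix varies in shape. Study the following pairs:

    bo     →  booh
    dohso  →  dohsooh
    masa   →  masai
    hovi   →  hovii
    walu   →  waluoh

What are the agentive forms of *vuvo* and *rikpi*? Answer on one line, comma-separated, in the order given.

vuvooh, rikpii

The suffix is conditioned by the last vowel: -oh when the last vowel of the stem is a rounded vowel (*bo*, *dohso*, *walu*); -i when the last vowel of the stem is an unrounded vowel (*masa*, *hovi*).
*vuvo*: last vowel = /o/, a rounded vowel → -oh → *vuvooh*.
The last vowel of *rikpi* is /i/, which is an unrounded vowel, so the suffix is -i, giving *rikpii*.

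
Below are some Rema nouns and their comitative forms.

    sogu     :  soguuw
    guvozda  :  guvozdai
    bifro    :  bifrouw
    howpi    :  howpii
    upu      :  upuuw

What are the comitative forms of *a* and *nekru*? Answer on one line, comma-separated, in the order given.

The pattern is rounding harmony: -uw when the last vowel of the stem is a rounded vowel (*sogu*, *bifro*, *upu*); -i when the last vowel of the stem is an unrounded vowel (*guvozda*, *howpi*).
*a*: last vowel = /a/, an unrounded vowel → -i → *ai*.
*nekru* — last vowel /u/ (a rounded vowel) → -uw → *nekruuw*.

ai, nekruuw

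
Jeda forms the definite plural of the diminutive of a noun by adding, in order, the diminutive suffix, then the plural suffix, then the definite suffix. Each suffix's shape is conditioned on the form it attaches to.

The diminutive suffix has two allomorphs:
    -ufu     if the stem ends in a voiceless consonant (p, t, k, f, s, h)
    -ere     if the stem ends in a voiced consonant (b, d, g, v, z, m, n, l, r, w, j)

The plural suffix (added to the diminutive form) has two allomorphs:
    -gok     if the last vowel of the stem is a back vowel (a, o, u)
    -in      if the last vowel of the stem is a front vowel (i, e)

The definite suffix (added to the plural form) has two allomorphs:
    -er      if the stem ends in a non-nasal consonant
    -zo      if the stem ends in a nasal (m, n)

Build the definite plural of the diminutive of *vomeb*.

*vomeb* — final consonant /b/ (voiced) → -ere → *vomebere*.
The diminutive form *vomebere*: last vowel = /e/, a front vowel → -in → *vomeberein*.
The final consonant of the plural form *vomeberein* is /n/, which is a nasal, so the definite suffix is -zo, giving *vomebereinzo*.

vomebereinzo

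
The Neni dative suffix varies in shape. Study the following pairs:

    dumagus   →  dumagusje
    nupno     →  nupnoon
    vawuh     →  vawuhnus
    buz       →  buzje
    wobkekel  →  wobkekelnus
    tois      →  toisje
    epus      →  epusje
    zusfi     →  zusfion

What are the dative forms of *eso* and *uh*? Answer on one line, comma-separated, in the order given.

esoon, uhnus

Looking at the final sound of each stem: -je when the stem ends in a sibilant (*dumagus*, *buz*, *tois*, *epus*); -nus when the stem ends in a non-sibilant consonant (*vawuh*, *wobkekel*); -on when the stem ends in a vowel (*nupno*, *zusfi*).
*eso* — final sound /o/ (a vowel) → -on → *esoon*.
The final sound of *uh* is /h/, which is a non-sibilant consonant, so the suffix is -nus, giving *uhnus*.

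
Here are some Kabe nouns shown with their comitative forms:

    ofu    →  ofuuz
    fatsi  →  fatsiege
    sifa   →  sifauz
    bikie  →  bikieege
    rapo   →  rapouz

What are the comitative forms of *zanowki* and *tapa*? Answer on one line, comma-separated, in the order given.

Looking at the last vowel of each stem: -ege when the last vowel of the stem is a front vowel (*fatsi*, *bikie*); -uz when the last vowel of the stem is a back vowel (*ofu*, *sifa*, *rapo*).
*zanowki*: last vowel = /i/, a front vowel → -ege → *zanowkiege*.
Since the last vowel of *tapa* is /a/ (a back vowel), it takes -uz, giving *tapauz*.

zanowkiege, tapauz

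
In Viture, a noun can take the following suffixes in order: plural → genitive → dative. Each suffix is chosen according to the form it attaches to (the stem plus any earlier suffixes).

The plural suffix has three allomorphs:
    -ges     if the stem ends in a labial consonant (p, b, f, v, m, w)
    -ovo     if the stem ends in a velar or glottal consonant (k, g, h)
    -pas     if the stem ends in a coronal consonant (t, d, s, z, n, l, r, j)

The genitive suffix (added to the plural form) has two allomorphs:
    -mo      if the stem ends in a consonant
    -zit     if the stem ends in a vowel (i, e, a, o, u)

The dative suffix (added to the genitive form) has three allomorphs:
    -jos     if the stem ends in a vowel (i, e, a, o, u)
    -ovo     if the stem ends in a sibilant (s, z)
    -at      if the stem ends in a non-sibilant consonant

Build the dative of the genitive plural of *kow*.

kowgesmojos

*kow* — final consonant /w/ (labial) → -ges → *kowges*.
The final sound of the plural form *kowges* is /s/, which is a consonant, so the genitive suffix is -mo, giving *kowgesmo*.
The genitive form *kowgesmo* — final sound /o/ (a vowel) → -jos → *kowgesmojos*.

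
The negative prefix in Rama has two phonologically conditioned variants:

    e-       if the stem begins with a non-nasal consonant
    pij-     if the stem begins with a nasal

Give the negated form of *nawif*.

The first consonant of *nawif* is /n/, which is a nasal, so the prefix is pij-, giving *pijnawif*.

pijnawif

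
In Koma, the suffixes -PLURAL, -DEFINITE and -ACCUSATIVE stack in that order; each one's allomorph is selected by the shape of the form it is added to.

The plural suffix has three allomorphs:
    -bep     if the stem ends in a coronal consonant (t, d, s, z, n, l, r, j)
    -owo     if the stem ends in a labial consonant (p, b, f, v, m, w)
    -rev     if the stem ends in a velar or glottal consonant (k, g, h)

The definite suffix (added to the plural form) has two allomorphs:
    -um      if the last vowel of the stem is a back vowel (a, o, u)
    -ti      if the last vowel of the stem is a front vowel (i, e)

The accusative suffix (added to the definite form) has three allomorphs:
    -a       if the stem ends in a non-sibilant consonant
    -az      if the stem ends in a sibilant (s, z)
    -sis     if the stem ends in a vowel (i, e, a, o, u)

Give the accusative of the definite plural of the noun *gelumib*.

gelumibowouma

The final consonant of *gelumib* is /b/, which is labial, so the plural suffix is -owo, giving *gelumibowo*.
The last vowel of the plural form *gelumibowo* is /o/, which is a back vowel, so the definite suffix is -um, giving *gelumibowoum*.
The definite form *gelumibowoum*: final sound = /m/, a non-sibilant consonant → -a → *gelumibowouma*.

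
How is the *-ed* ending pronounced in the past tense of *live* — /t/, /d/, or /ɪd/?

The stem *live* ends in a voiced sound other than /d/.
The -ed suffix is realized as /ɪd/ after /t, d/; as /t/ after other voiceless consonants; and as /d/ after other voiced sounds.
So -ed on *live* is pronounced /d/.

/d/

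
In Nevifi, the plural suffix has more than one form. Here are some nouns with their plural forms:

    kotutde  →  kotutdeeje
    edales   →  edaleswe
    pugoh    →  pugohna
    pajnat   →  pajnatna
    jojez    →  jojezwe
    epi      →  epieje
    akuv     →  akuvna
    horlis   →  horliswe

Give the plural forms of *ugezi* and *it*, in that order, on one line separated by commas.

The alternation tracks the final sound of the stem — -we when the stem ends in a sibilant (*edales*, *jojez*, *horlis*); -na when the stem ends in a non-sibilant consonant (*pugoh*, *pajnat*, *akuv*); -eje when the stem ends in a vowel (*kotutde*, *epi*).
*ugezi*: final sound = /i/, a vowel → -eje → *ugezieje*.
Since the final sound of *it* is /t/ (a non-sibilant consonant), it takes -na, giving *itna*.

ugezieje, itna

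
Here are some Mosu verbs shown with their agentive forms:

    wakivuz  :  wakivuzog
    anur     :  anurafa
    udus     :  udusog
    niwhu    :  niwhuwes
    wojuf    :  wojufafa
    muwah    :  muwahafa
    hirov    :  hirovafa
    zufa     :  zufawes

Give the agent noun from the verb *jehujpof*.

The suffix is conditioned by the final sound: -og when the stem ends in a sibilant (*wakivuz*, *udus*); -afa when the stem ends in a non-sibilant consonant (*anur*, *wojuf*, *muwah*, *hirov*); -wes when the stem ends in a vowel (*niwhu*, *zufa*).
The final sound of *jehujpof* is /f/, which is a non-sibilant consonant, so the suffix is -afa, giving *jehujpofafa*.

jehujpofafa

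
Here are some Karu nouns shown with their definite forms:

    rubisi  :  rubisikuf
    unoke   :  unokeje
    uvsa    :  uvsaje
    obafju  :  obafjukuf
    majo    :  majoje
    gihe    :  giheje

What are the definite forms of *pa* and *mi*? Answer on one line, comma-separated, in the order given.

paje, mikuf

Looking at the last vowel of each stem: -kuf when the last vowel of the stem is a high vowel (*rubisi*, *obafju*); -je when the last vowel of the stem is a non-high vowel (*unoke*, *uvsa*, *majo*, *gihe*).
*pa* — last vowel /a/ (a non-high vowel) → -je → *paje*.
*mi* — last vowel /i/ (a high vowel) → -kuf → *mikuf*.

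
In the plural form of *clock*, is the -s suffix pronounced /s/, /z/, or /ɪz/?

The stem *clock* ends in a voiceless non-sibilant consonant.
The plural suffix surfaces as /ɪz/ after sibilants, /s/ after other voiceless consonants, and /z/ after other voiced sounds.
So the plural -s on *clock* is pronounced /s/.

/s/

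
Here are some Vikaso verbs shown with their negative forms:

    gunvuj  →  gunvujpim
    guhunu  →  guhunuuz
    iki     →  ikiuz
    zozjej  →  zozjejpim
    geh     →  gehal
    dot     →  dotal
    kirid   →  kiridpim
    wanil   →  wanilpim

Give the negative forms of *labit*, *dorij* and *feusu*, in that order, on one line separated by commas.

labital, dorijpim, feusuuz

The pattern is voicing of the final sound: -al when the stem ends in a voiceless consonant (*geh*, *dot*); -pim when the stem ends in a voiced consonant (*gunvuj*, *zozjej*, *kirid*, *wanil*); -uz when the stem ends in a vowel (*guhunu*, *iki*).
*labit* — final sound /t/ (a voiceless consonant) → -al → *labital*.
*dorij* — final sound /j/ (a voiced consonant) → -pim → *dorijpim*.
Since the final sound of *feusu* is /u/ (a vowel), it takes -uz, giving *feusuuz*.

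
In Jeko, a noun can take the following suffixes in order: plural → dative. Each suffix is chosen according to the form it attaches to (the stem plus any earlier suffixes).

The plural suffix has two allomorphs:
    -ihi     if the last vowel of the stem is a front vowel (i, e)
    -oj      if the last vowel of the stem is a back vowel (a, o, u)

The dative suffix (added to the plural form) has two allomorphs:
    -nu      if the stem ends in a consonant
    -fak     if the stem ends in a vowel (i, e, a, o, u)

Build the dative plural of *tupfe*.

tupfeihifak

*tupfe*: last vowel = /e/, a front vowel → -ihi → *tupfeihi*.
The plural form *tupfeihi* — final sound /i/ (a vowel) → -fak → *tupfeihifak*.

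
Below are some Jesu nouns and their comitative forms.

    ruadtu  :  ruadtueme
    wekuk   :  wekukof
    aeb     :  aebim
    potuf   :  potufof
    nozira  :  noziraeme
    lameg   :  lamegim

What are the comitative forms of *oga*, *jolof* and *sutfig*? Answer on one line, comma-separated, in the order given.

The pattern is voicing of the final sound: -of when the stem ends in a voiceless consonant (*wekuk*, *potuf*); -im when the stem ends in a voiced consonant (*aeb*, *lameg*); -eme when the stem ends in a vowel (*ruadtu*, *nozira*).
*oga*: final sound = /a/, a vowel → -eme → *ogaeme*.
*jolof*: final sound = /f/, a voiceless consonant → -of → *jolofof*.
The final sound of *sutfig* is /g/, which is a voiced consonant, so the suffix is -im, giving *sutfigim*.

ogaeme, jolofof, sutfigim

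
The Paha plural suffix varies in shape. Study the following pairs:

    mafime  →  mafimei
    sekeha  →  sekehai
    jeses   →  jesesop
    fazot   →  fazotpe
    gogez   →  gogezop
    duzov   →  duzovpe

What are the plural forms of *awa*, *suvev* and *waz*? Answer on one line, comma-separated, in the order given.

awai, suvevpe, wazop

The suffix is conditioned by the final sound: -op when the stem ends in a sibilant (*jeses*, *gogez*); -pe when the stem ends in a non-sibilant consonant (*fazot*, *duzov*); -i when the stem ends in a vowel (*mafime*, *sekeha*).
*awa*: final sound = /a/, a vowel → -i → *awai*.
*suvev*: final sound = /v/, a non-sibilant consonant → -pe → *suvevpe*.
Since the final sound of *waz* is /z/ (a sibilant), it takes -op, giving *wazop*.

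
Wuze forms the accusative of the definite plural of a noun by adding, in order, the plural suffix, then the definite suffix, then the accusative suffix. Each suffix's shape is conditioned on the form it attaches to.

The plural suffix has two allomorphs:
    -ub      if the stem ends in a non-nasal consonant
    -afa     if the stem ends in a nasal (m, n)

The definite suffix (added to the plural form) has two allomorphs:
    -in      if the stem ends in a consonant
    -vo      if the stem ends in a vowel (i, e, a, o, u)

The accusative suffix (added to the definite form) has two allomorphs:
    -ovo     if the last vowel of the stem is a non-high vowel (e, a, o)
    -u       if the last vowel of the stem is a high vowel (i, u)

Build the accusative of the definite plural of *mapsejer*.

The final consonant of *mapsejer* is /r/, which is non-nasal, so the plural suffix is -ub, giving *mapsejerub*.
The plural form *mapsejerub*: final sound = /b/, a consonant → -in → *mapsejerubin*.
Since the last vowel of the definite form *mapsejerubin* is /i/ (a high vowel), it takes -u, giving *mapsejerubinu*.

mapsejerubinu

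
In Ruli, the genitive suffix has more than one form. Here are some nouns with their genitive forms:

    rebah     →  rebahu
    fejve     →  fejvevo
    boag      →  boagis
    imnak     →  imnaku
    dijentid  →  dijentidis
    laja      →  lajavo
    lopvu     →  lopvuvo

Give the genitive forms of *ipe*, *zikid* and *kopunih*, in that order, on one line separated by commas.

The pattern is voicing of the final sound: -u when the stem ends in a voiceless consonant (*rebah*, *imnak*); -is when the stem ends in a voiced consonant (*boag*, *dijentid*); -vo when the stem ends in a vowel (*fejve*, *laja*, *lopvu*).
*ipe* — final sound /e/ (a vowel) → -vo → *ipevo*.
*zikid*: final sound = /d/, a voiced consonant → -is → *zikidis*.
Since the final sound of *kopunih* is /h/ (a voiceless consonant), it takes -u, giving *kopunihu*.

ipevo, zikidis, kopunihu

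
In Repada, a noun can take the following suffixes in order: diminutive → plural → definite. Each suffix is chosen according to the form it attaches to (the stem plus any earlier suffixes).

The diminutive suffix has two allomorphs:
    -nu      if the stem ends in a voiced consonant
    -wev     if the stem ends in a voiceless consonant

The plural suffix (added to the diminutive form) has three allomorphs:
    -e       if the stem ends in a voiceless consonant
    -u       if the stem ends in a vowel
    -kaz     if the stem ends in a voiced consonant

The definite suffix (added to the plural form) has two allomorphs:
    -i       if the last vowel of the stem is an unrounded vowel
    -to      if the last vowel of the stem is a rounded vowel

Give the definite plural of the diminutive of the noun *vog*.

*vog* — final consonant /g/ (voiced) → -nu → *vognu*.
The diminutive form *vognu*: final sound = /u/, a vowel → -u → *vognuu*.
The plural form *vognuu*: last vowel = /u/, a rounded vowel → -to → *vognuuto*.

vognuuto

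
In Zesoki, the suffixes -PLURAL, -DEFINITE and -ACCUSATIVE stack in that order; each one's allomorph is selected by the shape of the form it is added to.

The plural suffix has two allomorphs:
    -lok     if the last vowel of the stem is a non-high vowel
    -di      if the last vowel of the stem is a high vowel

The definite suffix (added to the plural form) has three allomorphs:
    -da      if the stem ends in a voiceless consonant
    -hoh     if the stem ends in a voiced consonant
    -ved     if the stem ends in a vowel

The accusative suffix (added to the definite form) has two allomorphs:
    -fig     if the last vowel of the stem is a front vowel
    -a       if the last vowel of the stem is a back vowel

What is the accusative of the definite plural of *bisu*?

bisudivedfig

*bisu* — last vowel /u/ (a high vowel) → -di → *bisudi*.
The plural form *bisudi*: final sound = /i/, a vowel → -ved → *bisudived*.
The definite form *bisudived* — last vowel /e/ (a front vowel) → -fig → *bisudivedfig*.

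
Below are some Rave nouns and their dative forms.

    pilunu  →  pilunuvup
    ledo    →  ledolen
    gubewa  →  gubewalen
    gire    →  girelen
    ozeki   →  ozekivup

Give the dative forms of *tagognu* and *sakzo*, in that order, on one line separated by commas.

tagognuvup, sakzolen

The alternation tracks the last vowel of the stem — -vup when the last vowel of the stem is a high vowel (*pilunu*, *ozeki*); -len when the last vowel of the stem is a non-high vowel (*ledo*, *gubewa*, *gire*).
Since the last vowel of *tagognu* is /u/ (a high vowel), it takes -vup, giving *tagognuvup*.
*sakzo* — last vowel /o/ (a non-high vowel) → -len → *sakzolen*.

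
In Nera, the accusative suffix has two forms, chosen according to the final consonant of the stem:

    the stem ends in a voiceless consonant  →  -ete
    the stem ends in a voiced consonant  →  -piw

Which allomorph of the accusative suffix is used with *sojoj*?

*sojoj*: final consonant = /j/, voiced → -piw.

-piw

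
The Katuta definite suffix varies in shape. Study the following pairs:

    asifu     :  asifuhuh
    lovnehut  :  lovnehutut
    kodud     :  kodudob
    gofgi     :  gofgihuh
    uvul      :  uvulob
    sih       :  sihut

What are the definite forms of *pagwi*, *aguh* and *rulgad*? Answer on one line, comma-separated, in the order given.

pagwihuh, aguhut, rulgadob

The pattern is voicing of the final sound: -ut when the stem ends in a voiceless consonant (*lovnehut*, *sih*); -ob when the stem ends in a voiced consonant (*kodud*, *uvul*); -huh when the stem ends in a vowel (*asifu*, *gofgi*).
*pagwi*: final sound = /i/, a vowel → -huh → *pagwihuh*.
Since the final sound of *aguh* is /h/ (a voiceless consonant), it takes -ut, giving *aguhut*.
*rulgad*: final sound = /d/, a voiced consonant → -ob → *rulgadob*.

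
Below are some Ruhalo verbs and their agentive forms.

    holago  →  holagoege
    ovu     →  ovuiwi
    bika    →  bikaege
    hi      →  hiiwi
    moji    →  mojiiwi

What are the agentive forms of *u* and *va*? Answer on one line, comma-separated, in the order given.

uiwi, vaege

Looking at the last vowel of each stem: -iwi when the last vowel of the stem is a high vowel (*ovu*, *hi*, *moji*); -ege when the last vowel of the stem is a non-high vowel (*holago*, *bika*).
Since the last vowel of *u* is /u/ (a high vowel), it takes -iwi, giving *uiwi*.
The last vowel of *va* is /a/, which is a non-high vowel, so the suffix is -ege, giving *vaege*.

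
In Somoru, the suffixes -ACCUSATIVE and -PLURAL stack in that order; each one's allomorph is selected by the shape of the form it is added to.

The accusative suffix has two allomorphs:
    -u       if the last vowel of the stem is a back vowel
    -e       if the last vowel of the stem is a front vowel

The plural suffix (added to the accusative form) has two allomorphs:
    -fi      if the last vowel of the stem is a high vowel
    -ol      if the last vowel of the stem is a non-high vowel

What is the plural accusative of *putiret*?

putireteol

The last vowel of *putiret* is /e/, which is a front vowel, so the accusative suffix is -e, giving *putirete*.
The last vowel of the accusative form *putirete* is /e/, which is a non-high vowel, so the plural suffix is -ol, giving *putireteol*.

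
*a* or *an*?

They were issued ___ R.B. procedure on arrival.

an

The indefinite article is chosen by the initial *sound* of the following word, not its spelling.
The initialism *R.B.* is read letter by letter; the first letter, R, is pronounced /ɑr/, which begins with a vowel sound.
So the article is *an*: They were issued an R.B. procedure on arrival.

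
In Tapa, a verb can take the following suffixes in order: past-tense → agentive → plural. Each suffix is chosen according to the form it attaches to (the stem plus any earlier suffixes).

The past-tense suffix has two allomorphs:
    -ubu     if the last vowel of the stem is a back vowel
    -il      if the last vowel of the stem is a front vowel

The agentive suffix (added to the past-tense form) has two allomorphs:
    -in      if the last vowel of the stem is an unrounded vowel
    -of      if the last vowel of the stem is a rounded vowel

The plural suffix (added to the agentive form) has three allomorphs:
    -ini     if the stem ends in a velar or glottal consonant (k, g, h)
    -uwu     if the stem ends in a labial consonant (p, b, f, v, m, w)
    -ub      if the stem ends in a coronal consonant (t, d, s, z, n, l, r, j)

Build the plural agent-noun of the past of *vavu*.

*vavu* — last vowel /u/ (a back vowel) → -ubu → *vavuubu*.
The past-tense form *vavuubu* — last vowel /u/ (a rounded vowel) → -of → *vavuubuof*.
The agentive form *vavuubuof* — final consonant /f/ (labial) → -uwu → *vavuubuofuwu*.

vavuubuofuwu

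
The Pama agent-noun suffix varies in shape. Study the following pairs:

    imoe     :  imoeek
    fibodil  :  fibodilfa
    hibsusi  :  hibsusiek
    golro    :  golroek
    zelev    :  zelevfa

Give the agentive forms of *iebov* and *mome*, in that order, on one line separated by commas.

iebovfa, momeek

The pattern is consonant vs. vowel: -fa when the stem ends in a consonant (*fibodil*, *zelev*); -ek when the stem ends in a vowel (*imoe*, *hibsusi*, *golro*).
Since the final sound of *iebov* is /v/ (a consonant), it takes -fa, giving *iebovfa*.
Since the final sound of *mome* is /e/ (a vowel), it takes -ek, giving *momeek*.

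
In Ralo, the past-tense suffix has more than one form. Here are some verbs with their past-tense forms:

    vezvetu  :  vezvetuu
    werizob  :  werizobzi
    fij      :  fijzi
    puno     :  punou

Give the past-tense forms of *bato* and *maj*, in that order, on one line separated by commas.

Looking at the final sound of each stem: -zi when the stem ends in a consonant (*werizob*, *fij*); -u when the stem ends in a vowel (*vezvetu*, *puno*).
*bato* — final sound /o/ (a vowel) → -u → *batou*.
Since the final sound of *maj* is /j/ (a consonant), it takes -zi, giving *majzi*.

batou, majzi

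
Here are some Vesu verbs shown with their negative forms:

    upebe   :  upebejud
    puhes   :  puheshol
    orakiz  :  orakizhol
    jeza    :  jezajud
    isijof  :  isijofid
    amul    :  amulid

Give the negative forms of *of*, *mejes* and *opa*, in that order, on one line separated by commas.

The alternation tracks the final sound of the stem — -hol when the stem ends in a sibilant (*puhes*, *orakiz*); -id when the stem ends in a non-sibilant consonant (*isijof*, *amul*); -jud when the stem ends in a vowel (*upebe*, *jeza*).
Since the final sound of *of* is /f/ (a non-sibilant consonant), it takes -id, giving *ofid*.
*mejes*: final sound = /s/, a sibilant → -hol → *mejeshol*.
Since the final sound of *opa* is /a/ (a vowel), it takes -jud, giving *opajud*.

ofid, mejeshol, opajud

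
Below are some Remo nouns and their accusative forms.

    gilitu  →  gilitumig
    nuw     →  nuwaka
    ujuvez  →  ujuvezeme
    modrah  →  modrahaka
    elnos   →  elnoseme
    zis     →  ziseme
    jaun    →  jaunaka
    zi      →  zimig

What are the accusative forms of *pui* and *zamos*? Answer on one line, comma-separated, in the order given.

The alternation tracks the final sound of the stem — -eme when the stem ends in a sibilant (*ujuvez*, *elnos*, *zis*); -aka when the stem ends in a non-sibilant consonant (*nuw*, *modrah*, *jaun*); -mig when the stem ends in a vowel (*gilitu*, *zi*).
*pui*: final sound = /i/, a vowel → -mig → *puimig*.
*zamos* — final sound /s/ (a sibilant) → -eme → *zamoseme*.

puimig, zamoseme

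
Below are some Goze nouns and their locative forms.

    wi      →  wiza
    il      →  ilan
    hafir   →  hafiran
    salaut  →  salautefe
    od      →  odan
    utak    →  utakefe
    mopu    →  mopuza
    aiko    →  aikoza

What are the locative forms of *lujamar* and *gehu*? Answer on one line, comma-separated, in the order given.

The pattern is voicing of the final sound: -efe when the stem ends in a voiceless consonant (*salaut*, *utak*); -an when the stem ends in a voiced consonant (*il*, *hafir*, *od*); -za when the stem ends in a vowel (*wi*, *mopu*, *aiko*).
The final sound of *lujamar* is /r/, which is a voiced consonant, so the suffix is -an, giving *lujamaran*.
*gehu*: final sound = /u/, a vowel → -za → *gehuza*.

lujamaran, gehuza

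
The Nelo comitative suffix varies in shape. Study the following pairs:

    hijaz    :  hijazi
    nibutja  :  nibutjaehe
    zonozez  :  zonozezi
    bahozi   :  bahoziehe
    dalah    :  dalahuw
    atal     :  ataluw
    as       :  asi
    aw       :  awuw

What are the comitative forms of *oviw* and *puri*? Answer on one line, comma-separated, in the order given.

The suffix is conditioned by the final sound: -i when the stem ends in a sibilant (*hijaz*, *zonozez*, *as*); -uw when the stem ends in a non-sibilant consonant (*dalah*, *atal*, *aw*); -ehe when the stem ends in a vowel (*nibutja*, *bahozi*).
The final sound of *oviw* is /w/, which is a non-sibilant consonant, so the suffix is -uw, giving *oviwuw*.
*puri* — final sound /i/ (a vowel) → -ehe → *puriehe*.

oviwuw, puriehe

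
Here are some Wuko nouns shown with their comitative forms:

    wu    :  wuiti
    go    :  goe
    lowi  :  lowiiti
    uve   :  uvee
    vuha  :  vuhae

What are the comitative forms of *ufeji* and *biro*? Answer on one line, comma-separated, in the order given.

ufejiiti, biroe

Looking at the last vowel of each stem: -iti when the last vowel of the stem is a high vowel (*wu*, *lowi*); -e when the last vowel of the stem is a non-high vowel (*go*, *uve*, *vuha*).
*ufeji*: last vowel = /i/, a high vowel → -iti → *ufejiiti*.
The last vowel of *biro* is /o/, which is a non-high vowel, so the suffix is -e, giving *biroe*.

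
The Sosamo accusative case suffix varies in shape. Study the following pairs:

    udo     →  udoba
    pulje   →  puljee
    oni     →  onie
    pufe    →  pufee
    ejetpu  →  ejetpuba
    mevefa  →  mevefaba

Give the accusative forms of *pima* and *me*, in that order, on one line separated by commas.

The alternation tracks the last vowel of the stem — -e when the last vowel of the stem is a front vowel (*pulje*, *oni*, *pufe*); -ba when the last vowel of the stem is a back vowel (*udo*, *ejetpu*, *mevefa*).
Since the last vowel of *pima* is /a/ (a back vowel), it takes -ba, giving *pimaba*.
The last vowel of *me* is /e/, which is a front vowel, so the suffix is -e, giving *mee*.

pimaba, mee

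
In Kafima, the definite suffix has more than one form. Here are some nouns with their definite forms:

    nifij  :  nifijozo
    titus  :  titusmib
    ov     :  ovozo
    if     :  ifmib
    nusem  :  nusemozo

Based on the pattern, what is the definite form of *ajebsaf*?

ajebsafmib

The alternation tracks the final consonant of the stem — -mib when the stem ends in a voiceless consonant (*titus*, *if*); -ozo when the stem ends in a voiced consonant (*nifij*, *ov*, *nusem*).
Since the final consonant of *ajebsaf* is /f/ (voiceless), it takes -mib, giving *ajebsafmib*.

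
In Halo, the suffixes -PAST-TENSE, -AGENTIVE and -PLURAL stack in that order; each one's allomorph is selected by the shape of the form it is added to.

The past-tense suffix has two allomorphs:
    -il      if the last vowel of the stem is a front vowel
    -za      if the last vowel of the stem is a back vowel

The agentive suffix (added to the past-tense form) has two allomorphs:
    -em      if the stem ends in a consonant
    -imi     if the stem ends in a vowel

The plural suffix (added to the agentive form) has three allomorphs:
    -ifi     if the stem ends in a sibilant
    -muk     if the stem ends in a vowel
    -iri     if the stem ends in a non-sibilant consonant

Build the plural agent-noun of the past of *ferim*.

The last vowel of *ferim* is /i/, which is a front vowel, so the past-tense suffix is -il, giving *ferimil*.
The final sound of the past-tense form *ferimil* is /l/, which is a consonant, so the agentive suffix is -em, giving *ferimilem*.
Since the final sound of the agentive form *ferimilem* is /m/ (a non-sibilant consonant), it takes -iri, giving *ferimilemiri*.

ferimilemiri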